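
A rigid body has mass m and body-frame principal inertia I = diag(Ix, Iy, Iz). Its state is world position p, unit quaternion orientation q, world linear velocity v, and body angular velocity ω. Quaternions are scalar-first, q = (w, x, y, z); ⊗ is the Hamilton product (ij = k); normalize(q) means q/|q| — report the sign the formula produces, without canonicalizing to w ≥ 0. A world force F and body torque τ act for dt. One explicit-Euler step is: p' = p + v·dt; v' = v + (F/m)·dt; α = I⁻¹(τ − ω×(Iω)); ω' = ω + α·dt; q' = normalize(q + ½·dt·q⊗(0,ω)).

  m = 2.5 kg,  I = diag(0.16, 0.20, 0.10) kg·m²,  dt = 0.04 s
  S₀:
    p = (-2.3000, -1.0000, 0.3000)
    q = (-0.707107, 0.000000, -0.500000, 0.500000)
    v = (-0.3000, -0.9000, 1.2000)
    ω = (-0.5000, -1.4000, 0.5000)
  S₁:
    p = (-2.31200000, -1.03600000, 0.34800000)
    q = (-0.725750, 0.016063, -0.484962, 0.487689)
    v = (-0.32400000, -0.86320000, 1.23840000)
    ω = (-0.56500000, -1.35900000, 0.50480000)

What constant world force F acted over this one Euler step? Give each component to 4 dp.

velocity change Δv = (-0.02400000, 0.03680000, 0.03840000)
F = m·Δv/dt = (-1.5000, 2.3000, 2.4000)

F = (-1.5000, 2.3000, 2.4000)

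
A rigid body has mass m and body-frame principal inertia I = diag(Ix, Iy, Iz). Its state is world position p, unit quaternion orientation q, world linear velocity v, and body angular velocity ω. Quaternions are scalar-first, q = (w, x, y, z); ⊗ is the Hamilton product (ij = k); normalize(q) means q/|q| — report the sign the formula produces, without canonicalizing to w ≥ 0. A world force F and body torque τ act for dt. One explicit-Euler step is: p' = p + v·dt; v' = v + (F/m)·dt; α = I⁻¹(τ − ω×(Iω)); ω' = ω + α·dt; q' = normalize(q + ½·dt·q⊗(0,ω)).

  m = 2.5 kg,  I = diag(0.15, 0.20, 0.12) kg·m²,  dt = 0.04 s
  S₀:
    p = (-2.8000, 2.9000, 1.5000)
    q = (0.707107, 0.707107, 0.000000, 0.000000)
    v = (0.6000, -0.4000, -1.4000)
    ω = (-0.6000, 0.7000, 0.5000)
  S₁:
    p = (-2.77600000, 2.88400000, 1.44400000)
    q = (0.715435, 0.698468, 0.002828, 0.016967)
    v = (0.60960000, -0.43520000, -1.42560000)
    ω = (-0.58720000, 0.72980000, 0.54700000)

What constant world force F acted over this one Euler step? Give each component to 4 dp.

v₁ − v₀ = (0.00960000, -0.03520000, -0.02560000)
F = m·Δv/dt = (0.6000, -2.2000, -1.6000)

F = (0.6000, -2.2000, -1.6000)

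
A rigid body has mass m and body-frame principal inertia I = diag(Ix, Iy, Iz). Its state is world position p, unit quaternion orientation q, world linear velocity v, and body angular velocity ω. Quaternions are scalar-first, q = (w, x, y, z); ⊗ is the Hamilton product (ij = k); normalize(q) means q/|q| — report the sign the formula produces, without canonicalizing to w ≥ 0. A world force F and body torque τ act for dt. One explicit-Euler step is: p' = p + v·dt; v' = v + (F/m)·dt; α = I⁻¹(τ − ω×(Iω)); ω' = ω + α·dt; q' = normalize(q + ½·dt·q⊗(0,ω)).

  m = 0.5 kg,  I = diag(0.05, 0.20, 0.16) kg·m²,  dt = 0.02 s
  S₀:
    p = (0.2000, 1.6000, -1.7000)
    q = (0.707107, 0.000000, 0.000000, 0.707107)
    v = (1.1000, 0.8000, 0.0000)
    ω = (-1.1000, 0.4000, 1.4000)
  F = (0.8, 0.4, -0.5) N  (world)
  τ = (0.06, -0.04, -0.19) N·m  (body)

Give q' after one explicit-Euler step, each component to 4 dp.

q' = (0.6971, -0.0106, -0.0049, 0.7169)

Hamilton product q⊗(0,ω) = (-0.9899498, -1.0606605, -0.4949749, 0.9899498)
updated quaternion q' = (0.6971, -0.0106, -0.0049, 0.7169)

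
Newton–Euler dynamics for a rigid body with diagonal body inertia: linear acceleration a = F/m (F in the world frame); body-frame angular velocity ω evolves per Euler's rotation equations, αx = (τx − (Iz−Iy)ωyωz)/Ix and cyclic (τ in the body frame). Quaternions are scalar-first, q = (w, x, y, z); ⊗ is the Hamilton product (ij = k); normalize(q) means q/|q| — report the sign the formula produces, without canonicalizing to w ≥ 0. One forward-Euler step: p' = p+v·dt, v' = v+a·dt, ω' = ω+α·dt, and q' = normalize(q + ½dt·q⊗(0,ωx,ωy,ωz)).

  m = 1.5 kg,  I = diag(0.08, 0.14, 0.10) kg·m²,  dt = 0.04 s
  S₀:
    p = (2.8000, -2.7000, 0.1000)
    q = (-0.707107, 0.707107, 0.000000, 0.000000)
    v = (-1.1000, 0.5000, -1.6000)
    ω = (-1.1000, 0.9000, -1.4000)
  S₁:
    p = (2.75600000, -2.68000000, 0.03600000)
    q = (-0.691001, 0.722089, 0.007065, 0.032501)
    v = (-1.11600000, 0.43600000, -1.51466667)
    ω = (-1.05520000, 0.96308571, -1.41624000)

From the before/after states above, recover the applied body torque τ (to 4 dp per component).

Δω = ω₁−ω₀ = (0.04480000, 0.06308571, -0.01624000)
I·α + gyro = (0.1400, 0.1900, -0.1000)

τ = (0.1400, 0.1900, -0.1000)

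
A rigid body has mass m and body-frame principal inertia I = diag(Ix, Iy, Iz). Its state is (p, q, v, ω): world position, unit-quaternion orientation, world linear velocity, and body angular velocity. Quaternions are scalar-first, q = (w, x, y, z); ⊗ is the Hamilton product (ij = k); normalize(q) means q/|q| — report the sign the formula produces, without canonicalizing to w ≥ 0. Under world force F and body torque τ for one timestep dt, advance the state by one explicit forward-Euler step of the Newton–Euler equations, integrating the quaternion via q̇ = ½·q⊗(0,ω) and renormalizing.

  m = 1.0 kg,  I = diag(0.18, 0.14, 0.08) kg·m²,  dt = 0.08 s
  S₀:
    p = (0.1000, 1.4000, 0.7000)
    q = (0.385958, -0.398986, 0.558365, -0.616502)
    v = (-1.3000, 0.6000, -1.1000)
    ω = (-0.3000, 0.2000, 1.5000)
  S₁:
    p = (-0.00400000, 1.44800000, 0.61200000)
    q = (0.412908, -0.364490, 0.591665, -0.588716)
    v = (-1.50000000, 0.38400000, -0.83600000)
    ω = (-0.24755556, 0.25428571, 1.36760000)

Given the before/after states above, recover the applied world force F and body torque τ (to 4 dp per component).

velocity change Δv = (-0.20000000, -0.21600000, 0.26400000)
m·(v₁−v₀)/dt = (-2.5000, -2.7000, 3.3000)
ω₁ − ω₀ = (0.05244444, 0.05428571, -0.13240000)
applied torque τ = (0.1000, 0.0500, -0.1300)

F = (-2.5000, -2.7000, 3.3000)
τ = (0.1000, 0.0500, -0.1300)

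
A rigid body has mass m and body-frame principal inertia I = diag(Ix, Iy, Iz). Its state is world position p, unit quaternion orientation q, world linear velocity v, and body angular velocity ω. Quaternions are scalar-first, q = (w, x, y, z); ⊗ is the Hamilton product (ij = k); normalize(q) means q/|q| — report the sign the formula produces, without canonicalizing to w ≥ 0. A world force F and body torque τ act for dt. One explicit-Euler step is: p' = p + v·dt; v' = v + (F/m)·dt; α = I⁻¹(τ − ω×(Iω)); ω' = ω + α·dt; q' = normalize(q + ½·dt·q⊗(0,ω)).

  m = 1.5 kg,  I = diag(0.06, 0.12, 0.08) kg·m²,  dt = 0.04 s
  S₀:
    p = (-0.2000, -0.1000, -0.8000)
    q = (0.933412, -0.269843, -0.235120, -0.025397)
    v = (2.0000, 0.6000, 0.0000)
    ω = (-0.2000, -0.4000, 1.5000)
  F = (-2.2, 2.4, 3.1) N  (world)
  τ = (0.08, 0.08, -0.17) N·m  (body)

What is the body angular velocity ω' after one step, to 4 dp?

α = I⁻¹(τ − ω×Iω) = (0.9333, 0.6167, -2.1850)
new body rate ω' = (-0.1627, -0.3753, 1.4126)

ω' = (-0.1627, -0.3753, 1.4126)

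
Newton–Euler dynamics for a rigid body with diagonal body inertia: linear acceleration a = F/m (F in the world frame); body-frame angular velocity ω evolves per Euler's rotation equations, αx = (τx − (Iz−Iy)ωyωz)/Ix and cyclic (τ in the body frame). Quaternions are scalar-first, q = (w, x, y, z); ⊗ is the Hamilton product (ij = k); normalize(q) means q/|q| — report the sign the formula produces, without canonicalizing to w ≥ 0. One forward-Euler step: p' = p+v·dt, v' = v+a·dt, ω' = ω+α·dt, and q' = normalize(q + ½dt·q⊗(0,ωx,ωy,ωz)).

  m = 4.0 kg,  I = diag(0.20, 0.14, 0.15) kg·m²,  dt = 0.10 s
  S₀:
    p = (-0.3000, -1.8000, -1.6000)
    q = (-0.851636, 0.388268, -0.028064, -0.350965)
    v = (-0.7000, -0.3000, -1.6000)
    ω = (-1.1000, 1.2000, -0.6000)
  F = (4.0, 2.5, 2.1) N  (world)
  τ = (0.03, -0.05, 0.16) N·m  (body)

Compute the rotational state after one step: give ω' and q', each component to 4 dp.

ω×(Iω) gyroscopic = (-0.0072, 0.0330, 0.0792)
α = I⁻¹(τ − ω×Iω) = (0.1860, -0.5929, 0.5387)
ω + α·dt = (-1.0814, 1.1407, -0.5461)
Hamilton product q⊗(0,ω) = (0.2501926, 1.3747960, -0.4029409, 0.9460328)
updated quaternion q' = (-0.8360, 0.4553, -0.0480, -0.3025)

ω' = (-1.0814, 1.1407, -0.5461)
q' = (-0.8360, 0.4553, -0.0480, -0.3025)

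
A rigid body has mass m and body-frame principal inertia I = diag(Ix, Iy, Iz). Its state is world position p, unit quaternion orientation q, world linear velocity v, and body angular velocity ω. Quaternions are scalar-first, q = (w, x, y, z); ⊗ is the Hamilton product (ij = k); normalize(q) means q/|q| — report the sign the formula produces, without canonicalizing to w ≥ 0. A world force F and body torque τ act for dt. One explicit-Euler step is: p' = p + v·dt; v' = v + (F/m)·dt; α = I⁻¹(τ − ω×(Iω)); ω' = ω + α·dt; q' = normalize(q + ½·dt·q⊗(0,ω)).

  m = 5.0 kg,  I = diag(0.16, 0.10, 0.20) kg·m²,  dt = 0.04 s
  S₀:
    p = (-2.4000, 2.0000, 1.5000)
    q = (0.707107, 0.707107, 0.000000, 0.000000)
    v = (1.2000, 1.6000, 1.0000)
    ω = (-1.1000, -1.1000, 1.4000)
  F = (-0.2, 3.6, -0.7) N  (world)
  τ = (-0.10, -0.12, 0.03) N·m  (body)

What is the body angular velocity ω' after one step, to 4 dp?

angular accel α = (0.3375, -1.8160, 0.5130)
ω + α·dt = (-1.0865, -1.1726, 1.4205)

ω' = (-1.0865, -1.1726, 1.4205)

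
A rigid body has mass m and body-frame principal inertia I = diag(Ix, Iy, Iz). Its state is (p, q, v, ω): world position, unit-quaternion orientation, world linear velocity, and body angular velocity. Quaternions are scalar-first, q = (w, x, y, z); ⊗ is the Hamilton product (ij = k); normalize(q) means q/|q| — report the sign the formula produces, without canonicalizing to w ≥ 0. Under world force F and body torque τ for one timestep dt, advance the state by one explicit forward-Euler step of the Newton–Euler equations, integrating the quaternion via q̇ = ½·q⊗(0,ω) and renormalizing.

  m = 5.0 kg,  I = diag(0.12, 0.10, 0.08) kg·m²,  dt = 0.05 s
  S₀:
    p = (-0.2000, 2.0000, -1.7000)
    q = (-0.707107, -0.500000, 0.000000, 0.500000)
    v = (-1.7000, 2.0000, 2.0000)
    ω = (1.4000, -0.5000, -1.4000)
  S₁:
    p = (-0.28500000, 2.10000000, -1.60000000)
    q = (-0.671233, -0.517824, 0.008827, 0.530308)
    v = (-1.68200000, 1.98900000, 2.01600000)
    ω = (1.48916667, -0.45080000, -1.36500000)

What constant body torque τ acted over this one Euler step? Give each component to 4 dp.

ω₁ − ω₀ = (0.08916667, 0.04920000, 0.03500000)
τ = I·(Δω/dt) + ω₀×(Iω₀) = (0.2000, 0.0200, 0.0700)

τ = (0.2000, 0.0200, 0.0700)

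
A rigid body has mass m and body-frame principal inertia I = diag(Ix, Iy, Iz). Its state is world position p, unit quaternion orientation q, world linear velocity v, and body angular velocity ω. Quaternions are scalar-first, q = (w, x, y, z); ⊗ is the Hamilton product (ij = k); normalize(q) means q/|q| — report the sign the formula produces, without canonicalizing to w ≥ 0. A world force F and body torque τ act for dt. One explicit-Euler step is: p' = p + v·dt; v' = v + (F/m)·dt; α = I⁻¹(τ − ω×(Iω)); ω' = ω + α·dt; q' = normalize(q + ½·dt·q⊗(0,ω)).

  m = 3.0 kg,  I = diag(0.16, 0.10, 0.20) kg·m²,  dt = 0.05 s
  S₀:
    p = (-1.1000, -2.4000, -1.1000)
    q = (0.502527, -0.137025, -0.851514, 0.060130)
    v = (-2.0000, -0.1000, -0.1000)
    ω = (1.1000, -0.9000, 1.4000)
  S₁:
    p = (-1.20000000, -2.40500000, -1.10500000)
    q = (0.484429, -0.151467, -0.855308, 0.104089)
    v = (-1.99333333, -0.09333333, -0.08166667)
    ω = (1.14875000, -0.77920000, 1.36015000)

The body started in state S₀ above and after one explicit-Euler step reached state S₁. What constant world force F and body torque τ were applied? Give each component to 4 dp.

F = (0.4000, 0.4000, 1.1000)
τ = (0.0300, 0.1800, -0.1000)

velocity change Δv = (0.00666667, 0.00666667, 0.01833333)
F = m·Δv/dt = (0.4000, 0.4000, 1.1000)
rate change Δω = (0.04875000, 0.12080000, -0.03985000)
ω₀×(Iω₀) = (-0.1260, -0.0616, 0.0594)
applied torque τ = (0.0300, 0.1800, -0.1000)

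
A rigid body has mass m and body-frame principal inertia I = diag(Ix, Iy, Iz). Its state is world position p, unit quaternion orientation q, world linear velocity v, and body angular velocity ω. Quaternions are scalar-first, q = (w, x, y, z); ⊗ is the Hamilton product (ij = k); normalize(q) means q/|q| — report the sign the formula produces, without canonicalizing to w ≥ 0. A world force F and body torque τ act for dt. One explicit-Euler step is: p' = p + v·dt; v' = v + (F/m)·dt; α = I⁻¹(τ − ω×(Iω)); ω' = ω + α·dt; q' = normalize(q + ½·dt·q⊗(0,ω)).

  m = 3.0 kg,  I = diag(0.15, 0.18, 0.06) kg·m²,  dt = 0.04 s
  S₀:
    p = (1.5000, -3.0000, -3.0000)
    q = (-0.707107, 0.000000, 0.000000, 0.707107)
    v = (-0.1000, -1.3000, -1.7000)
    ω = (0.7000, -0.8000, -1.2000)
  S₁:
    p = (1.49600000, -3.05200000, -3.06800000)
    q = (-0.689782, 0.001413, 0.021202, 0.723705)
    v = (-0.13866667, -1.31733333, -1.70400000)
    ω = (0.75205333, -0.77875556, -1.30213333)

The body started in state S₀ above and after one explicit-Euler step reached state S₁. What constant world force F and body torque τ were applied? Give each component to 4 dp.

F = (-2.9000, -1.3000, -0.3000)
τ = (0.0800, 0.0200, -0.1700)

ω₁ − ω₀ = (0.05205333, 0.02124444, -0.10213333)
applied torque τ = (0.0800, 0.0200, -0.1700)
velocity change Δv = (-0.03866667, -0.01733333, -0.00400000)
m·(v₁−v₀)/dt = (-2.9000, -1.3000, -0.3000)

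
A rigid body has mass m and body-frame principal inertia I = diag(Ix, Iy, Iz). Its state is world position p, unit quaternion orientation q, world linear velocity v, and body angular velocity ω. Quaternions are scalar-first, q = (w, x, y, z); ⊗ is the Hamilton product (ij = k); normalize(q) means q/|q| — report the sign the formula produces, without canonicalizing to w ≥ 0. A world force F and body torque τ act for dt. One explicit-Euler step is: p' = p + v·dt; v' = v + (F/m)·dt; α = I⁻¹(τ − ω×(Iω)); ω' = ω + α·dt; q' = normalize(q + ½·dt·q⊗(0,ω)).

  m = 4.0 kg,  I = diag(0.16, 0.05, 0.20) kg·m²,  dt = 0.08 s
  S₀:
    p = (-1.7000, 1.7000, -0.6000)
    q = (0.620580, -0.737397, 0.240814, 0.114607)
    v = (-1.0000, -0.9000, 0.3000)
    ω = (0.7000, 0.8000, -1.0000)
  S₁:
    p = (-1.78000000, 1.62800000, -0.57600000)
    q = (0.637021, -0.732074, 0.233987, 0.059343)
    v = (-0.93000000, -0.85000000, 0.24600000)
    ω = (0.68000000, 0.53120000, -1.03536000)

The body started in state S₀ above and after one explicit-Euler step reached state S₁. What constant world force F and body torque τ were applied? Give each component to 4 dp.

F = (3.5000, 2.5000, -2.7000)
τ = (-0.1600, -0.1400, -0.1500)

ω₁ − ω₀ = (-0.02000000, -0.26880000, -0.03536000)
applied torque τ = (-0.1600, -0.1400, -0.1500)
velocity change Δv = (0.07000000, 0.05000000, -0.05400000)
m·(v₁−v₀)/dt = (3.5000, 2.5000, -2.7000)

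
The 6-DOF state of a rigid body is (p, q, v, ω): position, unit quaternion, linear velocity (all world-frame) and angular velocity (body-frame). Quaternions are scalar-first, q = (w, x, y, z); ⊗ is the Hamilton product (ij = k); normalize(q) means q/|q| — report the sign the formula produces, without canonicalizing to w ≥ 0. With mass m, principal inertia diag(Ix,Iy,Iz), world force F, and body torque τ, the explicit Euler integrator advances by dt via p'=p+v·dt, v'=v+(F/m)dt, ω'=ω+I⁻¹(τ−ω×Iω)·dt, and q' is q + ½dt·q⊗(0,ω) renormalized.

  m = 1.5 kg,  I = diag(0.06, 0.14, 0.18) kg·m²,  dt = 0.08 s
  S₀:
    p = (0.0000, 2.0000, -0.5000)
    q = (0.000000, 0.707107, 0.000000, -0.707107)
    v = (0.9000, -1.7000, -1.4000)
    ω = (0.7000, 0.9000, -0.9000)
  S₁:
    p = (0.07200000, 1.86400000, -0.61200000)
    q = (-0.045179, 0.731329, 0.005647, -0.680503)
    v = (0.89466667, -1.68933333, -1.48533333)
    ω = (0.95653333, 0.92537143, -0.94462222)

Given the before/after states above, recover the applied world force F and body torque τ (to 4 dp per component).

F = (-0.1000, 0.2000, -1.6000)
τ = (0.1600, 0.1200, -0.0500)

rate change Δω = (0.25653333, 0.02537143, -0.04462222)
gyro term ω₀×Iω₀ = (-0.0324, 0.0756, 0.0504)
τ = I·(Δω/dt) + ω₀×(Iω₀) = (0.1600, 0.1200, -0.0500)
v₁ − v₀ = (-0.00533333, 0.01066667, -0.08533333)
applied force F = (-0.1000, 0.2000, -1.6000)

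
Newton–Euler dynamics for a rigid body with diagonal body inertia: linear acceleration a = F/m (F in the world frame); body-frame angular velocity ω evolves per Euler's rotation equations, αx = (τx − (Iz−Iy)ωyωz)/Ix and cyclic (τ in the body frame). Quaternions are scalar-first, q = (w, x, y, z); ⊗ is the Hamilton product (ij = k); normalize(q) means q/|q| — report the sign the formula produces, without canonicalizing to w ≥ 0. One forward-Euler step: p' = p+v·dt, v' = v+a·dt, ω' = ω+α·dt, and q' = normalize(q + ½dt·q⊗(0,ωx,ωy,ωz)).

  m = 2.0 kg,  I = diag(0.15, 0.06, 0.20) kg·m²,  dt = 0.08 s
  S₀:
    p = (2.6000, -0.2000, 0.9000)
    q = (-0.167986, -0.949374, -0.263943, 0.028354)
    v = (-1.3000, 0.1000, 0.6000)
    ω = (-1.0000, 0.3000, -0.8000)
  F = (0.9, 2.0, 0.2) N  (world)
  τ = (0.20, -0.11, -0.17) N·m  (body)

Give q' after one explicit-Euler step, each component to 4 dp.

q⊗(0,ω) = (-0.8475079, 0.3706342, -0.8382490, -0.4143664)
updated quaternion q' = (-0.2016, -0.9333, -0.2971, 0.0118)

q' = (-0.2016, -0.9333, -0.2971, 0.0118)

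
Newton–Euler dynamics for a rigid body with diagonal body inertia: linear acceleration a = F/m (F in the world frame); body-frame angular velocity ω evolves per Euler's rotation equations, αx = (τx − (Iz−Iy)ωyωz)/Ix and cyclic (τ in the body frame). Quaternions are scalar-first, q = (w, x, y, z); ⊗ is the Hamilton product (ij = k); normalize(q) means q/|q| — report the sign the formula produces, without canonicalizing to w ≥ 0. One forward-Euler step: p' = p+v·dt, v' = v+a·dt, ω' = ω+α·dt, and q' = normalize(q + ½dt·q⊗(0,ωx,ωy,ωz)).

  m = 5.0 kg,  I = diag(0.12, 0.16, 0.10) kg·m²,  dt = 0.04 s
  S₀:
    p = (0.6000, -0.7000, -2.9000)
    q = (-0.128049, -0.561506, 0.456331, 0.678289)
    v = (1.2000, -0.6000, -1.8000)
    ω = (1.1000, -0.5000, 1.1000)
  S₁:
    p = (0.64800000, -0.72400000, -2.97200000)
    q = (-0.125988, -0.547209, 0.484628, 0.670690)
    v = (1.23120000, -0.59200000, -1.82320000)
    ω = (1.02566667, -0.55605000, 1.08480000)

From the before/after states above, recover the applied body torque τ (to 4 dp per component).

ω₁ − ω₀ = (-0.07433333, -0.05605000, -0.01520000)
ω₀×(Iω₀) = (0.0330, 0.0242, -0.0220)
applied torque τ = (-0.1900, -0.2000, -0.0600)

τ = (-0.1900, -0.2000, -0.0600)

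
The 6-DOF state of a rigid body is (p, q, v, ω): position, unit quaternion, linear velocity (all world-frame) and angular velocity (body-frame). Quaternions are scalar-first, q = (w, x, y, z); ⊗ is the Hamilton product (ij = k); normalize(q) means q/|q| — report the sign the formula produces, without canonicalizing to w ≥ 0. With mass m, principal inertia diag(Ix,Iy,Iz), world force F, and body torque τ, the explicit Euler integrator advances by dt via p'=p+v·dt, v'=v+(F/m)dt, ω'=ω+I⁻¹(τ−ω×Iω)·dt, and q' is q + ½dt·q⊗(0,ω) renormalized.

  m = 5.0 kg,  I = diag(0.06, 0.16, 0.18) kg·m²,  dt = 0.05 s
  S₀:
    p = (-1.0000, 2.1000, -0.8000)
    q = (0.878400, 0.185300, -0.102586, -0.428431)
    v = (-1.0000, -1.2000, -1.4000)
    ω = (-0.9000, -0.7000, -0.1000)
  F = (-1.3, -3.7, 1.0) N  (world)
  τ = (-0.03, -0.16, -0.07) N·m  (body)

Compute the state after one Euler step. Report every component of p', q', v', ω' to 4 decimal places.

p' = (-1.0500, 2.0400, -0.8700)
q' = (0.8793, 0.1582, -0.1078, -0.4360)
v' = (-1.0130, -1.2370, -1.3900)
ω' = (-0.9262, -0.7466, -0.1369)

new position p' = (-1.0500, 2.0400, -0.8700)
v + (F/m)dt = (-1.0130, -1.2370, -1.3900)
gyro term ω×Iω = (0.0014, -0.0108, 0.0630)
α = I⁻¹(τ − ω×Iω) = (-0.5233, -0.9325, -0.7389)
ω' = ω + α·dt = (-0.9262, -0.7466, -0.1369)
2q̇ = q⊗(0,ω) = (0.0521167, -1.0802031, -0.2107621, -0.3098774)
updated quaternion q' = (0.8793, 0.1582, -0.1078, -0.4360)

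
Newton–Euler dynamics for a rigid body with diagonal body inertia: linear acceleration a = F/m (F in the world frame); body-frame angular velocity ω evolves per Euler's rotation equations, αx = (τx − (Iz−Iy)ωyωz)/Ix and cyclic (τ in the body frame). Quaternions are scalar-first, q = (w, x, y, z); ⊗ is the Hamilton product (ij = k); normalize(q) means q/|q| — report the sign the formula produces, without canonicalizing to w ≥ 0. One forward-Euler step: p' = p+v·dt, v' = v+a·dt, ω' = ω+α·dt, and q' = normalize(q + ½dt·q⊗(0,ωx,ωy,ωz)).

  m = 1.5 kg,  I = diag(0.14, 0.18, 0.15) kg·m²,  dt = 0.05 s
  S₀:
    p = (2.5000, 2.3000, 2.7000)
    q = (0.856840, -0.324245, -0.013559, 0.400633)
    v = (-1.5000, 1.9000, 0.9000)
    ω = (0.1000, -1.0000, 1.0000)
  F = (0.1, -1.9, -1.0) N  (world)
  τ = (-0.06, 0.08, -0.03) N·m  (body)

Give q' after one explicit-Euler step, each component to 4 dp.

q⊗(0,ω) = (-0.3817675, 0.4727580, -0.4925317, 1.1824409)
updated quaternion q' = (0.8468, -0.3122, -0.0259, 0.4299)

q' = (0.8468, -0.3122, -0.0259, 0.4299)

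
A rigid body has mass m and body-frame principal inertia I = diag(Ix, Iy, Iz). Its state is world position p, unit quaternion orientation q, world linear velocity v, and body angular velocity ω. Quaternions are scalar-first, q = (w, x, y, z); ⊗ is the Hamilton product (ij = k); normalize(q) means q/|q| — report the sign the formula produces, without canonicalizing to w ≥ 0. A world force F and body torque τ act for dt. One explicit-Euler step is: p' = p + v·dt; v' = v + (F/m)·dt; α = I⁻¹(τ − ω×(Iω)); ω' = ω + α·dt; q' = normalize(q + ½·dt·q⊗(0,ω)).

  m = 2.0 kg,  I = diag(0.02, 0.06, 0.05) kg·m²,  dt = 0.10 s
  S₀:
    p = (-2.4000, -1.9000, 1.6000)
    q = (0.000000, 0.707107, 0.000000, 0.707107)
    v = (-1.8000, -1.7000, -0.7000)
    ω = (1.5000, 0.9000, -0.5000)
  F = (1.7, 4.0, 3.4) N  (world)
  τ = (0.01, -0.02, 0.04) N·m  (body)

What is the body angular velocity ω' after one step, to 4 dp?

precession coupling ω×(Iω) = (0.0045, 0.0225, 0.0540)
α = I⁻¹(τ − ω×Iω) = (0.2750, -0.7083, -0.2800)
ω + α·dt = (1.5275, 0.8292, -0.5280)

ω' = (1.5275, 0.8292, -0.5280)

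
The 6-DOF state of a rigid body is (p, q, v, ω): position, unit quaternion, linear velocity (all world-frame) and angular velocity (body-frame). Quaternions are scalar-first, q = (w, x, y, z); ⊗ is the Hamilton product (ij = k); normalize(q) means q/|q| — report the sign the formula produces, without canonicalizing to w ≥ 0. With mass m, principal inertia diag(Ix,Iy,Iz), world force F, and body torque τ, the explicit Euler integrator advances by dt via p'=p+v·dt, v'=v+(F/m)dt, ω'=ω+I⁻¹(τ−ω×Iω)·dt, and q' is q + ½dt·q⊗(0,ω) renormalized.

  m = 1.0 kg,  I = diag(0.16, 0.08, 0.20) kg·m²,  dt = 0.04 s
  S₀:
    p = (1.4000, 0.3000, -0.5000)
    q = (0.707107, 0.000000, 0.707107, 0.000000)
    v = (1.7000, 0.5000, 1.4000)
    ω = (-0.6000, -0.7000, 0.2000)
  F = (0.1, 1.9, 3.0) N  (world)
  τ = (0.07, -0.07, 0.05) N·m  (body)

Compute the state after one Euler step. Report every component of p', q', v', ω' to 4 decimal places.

p' = (1.4680, 0.3200, -0.4440)
q' = (0.7169, -0.0057, 0.6971, 0.0113)
v' = (1.7040, 0.5760, 1.5200)
ω' = (-0.5783, -0.7374, 0.2167)

p + v·dt = (1.4680, 0.3200, -0.4440)
new velocity v' = (1.7040, 0.5760, 1.5200)
angular accel α = (0.5425, -0.9350, 0.4180)
ω + α·dt = (-0.5783, -0.7374, 0.2167)
q⊗(0,ω) = (0.4949749, -0.2828428, -0.4949749, 0.5656856)
q + ½dt·q⊗(0,ω), renormalized = (0.7169, -0.0057, 0.6971, 0.0113)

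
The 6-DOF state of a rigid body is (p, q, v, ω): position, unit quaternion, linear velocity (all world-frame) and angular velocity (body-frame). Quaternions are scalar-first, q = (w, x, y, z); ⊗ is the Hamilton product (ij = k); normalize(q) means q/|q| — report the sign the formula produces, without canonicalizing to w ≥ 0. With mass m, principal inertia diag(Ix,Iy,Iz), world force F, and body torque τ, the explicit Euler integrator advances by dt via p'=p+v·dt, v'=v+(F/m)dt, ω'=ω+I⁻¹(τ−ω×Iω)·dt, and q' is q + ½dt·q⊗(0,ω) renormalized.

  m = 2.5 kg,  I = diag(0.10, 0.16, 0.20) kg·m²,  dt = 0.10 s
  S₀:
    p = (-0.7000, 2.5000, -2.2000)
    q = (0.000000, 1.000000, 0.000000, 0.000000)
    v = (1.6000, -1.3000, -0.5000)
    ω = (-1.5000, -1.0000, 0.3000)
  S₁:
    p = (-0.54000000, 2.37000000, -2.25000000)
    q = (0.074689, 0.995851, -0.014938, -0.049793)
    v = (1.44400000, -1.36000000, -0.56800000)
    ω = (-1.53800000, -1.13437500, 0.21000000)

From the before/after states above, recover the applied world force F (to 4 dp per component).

F = (-3.9000, -1.5000, -1.7000)

v₁ − v₀ = (-0.15600000, -0.06000000, -0.06800000)
applied force F = (-3.9000, -1.5000, -1.7000)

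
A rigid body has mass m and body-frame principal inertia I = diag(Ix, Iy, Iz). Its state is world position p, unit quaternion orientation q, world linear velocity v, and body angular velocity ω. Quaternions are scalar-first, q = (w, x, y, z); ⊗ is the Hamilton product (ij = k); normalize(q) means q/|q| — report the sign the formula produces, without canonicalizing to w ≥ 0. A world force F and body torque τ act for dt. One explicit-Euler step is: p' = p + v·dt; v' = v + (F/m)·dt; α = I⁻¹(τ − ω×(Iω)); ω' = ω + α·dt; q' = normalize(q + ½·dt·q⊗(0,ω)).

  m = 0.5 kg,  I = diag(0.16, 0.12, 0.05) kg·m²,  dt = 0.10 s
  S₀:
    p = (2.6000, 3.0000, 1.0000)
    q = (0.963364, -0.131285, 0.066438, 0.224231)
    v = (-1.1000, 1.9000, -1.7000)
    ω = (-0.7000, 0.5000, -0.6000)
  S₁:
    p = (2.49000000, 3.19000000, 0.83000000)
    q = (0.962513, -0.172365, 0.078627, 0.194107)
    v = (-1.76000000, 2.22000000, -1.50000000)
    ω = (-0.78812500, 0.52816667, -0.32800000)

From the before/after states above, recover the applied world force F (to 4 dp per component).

F = (-3.3000, 1.6000, 1.0000)

velocity change Δv = (-0.66000000, 0.32000000, 0.20000000)
m·(v₁−v₀)/dt = (-3.3000, 1.6000, 1.0000)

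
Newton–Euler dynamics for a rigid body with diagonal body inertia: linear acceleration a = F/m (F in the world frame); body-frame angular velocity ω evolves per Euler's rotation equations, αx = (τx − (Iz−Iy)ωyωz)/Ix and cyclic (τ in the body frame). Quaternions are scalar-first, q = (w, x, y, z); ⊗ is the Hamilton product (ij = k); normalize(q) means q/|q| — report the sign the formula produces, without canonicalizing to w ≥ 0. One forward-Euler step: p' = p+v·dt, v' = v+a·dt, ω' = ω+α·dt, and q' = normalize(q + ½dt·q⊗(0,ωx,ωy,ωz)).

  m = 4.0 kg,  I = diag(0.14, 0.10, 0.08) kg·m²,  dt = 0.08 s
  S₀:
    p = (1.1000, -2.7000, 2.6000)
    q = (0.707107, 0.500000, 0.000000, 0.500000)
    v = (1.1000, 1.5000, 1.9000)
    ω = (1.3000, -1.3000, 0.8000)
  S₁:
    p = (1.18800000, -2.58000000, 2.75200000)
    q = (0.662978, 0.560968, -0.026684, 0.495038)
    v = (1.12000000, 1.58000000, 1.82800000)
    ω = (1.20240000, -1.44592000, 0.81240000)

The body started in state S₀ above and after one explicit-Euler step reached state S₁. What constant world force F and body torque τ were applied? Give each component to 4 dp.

ω₁ − ω₀ = (-0.09760000, -0.14592000, 0.01240000)
τ = I·(Δω/dt) + ω₀×(Iω₀) = (-0.1500, -0.1200, 0.0800)
Δv = v₁−v₀ = (0.02000000, 0.08000000, -0.07200000)
m·(v₁−v₀)/dt = (1.0000, 4.0000, -3.6000)

F = (1.0000, 4.0000, -3.6000)
τ = (-0.1500, -0.1200, 0.0800)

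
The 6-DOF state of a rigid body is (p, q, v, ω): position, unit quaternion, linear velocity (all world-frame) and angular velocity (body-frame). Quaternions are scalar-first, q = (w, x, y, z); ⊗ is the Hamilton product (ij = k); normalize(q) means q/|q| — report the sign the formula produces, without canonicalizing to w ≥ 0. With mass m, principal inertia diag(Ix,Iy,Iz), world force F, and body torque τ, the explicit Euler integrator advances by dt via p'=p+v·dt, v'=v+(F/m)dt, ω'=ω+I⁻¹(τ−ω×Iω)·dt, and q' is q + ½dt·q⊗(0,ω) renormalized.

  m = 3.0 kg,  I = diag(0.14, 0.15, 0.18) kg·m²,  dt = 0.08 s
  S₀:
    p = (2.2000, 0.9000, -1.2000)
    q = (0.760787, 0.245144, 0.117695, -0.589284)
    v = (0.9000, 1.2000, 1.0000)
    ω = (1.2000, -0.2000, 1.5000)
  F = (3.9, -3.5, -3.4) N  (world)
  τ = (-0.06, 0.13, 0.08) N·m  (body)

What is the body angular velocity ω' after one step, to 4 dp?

gyro term ω×Iω = (-0.0090, -0.0720, -0.0024)
(τ − ω×Iω)/I = (-0.3643, 1.3467, 0.4578)
ω + α·dt = (1.1709, -0.0923, 1.5366)

ω' = (1.1709, -0.0923, 1.5366)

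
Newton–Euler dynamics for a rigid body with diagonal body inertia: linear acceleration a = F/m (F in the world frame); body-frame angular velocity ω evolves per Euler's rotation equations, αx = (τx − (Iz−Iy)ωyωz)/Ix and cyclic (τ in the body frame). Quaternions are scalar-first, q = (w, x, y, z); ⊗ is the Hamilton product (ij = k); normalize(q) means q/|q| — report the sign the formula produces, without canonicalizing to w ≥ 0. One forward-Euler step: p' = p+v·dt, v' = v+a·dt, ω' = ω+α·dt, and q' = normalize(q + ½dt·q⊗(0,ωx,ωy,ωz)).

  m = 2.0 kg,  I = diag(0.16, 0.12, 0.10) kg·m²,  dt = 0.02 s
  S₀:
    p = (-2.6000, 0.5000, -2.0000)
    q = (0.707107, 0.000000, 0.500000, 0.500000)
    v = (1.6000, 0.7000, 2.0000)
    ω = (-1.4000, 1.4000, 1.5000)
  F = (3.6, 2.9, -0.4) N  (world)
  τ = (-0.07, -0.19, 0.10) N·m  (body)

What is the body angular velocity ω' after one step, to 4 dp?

ω' = (-1.4035, 1.3893, 1.5043)

ω×(Iω) gyroscopic = (-0.0420, -0.1260, 0.0784)
α = I⁻¹(τ − ω×Iω) = (-0.1750, -0.5333, 0.2160)
ω + α·dt = (-1.4035, 1.3893, 1.5043)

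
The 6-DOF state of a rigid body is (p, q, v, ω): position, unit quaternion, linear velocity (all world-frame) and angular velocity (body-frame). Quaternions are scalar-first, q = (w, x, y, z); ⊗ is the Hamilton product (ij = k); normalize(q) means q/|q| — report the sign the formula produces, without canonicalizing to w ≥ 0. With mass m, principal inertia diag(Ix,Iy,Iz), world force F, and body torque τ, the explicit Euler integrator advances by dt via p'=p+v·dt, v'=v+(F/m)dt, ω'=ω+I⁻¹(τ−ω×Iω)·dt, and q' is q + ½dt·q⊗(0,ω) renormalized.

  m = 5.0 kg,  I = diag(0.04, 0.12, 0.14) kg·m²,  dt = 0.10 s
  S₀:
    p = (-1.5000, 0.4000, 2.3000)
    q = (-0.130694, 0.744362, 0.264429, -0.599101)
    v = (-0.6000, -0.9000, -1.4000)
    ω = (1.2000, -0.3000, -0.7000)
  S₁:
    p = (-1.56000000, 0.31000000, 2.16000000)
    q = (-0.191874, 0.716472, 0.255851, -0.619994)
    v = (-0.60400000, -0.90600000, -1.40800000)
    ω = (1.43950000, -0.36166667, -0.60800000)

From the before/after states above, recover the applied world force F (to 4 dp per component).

F = (-0.2000, -0.3000, -0.4000)

velocity change Δv = (-0.00400000, -0.00600000, -0.00800000)
applied force F = (-0.2000, -0.3000, -0.4000)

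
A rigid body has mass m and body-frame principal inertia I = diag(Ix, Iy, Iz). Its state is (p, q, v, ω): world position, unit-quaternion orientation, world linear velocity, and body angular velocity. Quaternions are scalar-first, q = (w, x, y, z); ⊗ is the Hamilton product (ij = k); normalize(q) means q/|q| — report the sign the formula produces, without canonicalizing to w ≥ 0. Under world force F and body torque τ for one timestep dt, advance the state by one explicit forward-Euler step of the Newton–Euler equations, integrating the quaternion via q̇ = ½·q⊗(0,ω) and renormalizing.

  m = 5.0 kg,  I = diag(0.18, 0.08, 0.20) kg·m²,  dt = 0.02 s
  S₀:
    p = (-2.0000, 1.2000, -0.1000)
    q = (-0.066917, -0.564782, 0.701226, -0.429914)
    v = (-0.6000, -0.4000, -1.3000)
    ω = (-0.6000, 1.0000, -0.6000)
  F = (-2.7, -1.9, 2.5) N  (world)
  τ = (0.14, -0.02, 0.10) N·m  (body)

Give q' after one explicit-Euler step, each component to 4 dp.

q⊗(0,ω) = (-1.2980436, 0.0493286, -0.1478378, -0.1038962)
q' = normalize(q + ½dt·q⊗(0,ω)) = (-0.0799, -0.5642, 0.6997, -0.4309)

q' = (-0.0799, -0.5642, 0.6997, -0.4309)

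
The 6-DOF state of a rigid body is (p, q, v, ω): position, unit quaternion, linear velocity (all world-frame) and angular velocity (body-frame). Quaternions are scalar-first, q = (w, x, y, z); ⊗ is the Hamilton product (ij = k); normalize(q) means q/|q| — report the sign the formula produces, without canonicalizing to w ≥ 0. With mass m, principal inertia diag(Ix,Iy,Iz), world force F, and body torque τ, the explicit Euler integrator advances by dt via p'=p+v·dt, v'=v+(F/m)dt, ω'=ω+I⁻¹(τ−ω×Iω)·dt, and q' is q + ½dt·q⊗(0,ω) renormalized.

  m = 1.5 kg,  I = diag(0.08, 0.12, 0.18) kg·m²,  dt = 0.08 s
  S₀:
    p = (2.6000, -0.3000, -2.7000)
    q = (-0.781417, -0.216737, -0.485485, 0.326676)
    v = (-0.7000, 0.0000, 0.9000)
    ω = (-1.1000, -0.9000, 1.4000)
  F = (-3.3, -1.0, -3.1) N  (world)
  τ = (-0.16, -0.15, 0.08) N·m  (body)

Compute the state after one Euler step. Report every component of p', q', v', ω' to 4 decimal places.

gyro term ω×Iω = (-0.0756, 0.1540, 0.0396)
angular accel α = (-1.0550, -2.5333, 0.2244)
ω' = ω + α·dt = (-1.1844, -1.1027, 1.4180)
q⊗(0,ω) = (-1.1326936, 0.4738881, 0.6473635, -1.4329540)
q + ½dt·q⊗(0,ω), renormalized = (-0.8241, -0.1972, -0.4581, 0.2685)
a = F/m = (-2.2000, -0.6667, -2.0667)
p' = p + v·dt = (2.5440, -0.3000, -2.6280)
v + (F/m)dt = (-0.8760, -0.0533, 0.7347)

p' = (2.5440, -0.3000, -2.6280)
q' = (-0.8241, -0.1972, -0.4581, 0.2685)
v' = (-0.8760, -0.0533, 0.7347)
ω' = (-1.1844, -1.1027, 1.4180)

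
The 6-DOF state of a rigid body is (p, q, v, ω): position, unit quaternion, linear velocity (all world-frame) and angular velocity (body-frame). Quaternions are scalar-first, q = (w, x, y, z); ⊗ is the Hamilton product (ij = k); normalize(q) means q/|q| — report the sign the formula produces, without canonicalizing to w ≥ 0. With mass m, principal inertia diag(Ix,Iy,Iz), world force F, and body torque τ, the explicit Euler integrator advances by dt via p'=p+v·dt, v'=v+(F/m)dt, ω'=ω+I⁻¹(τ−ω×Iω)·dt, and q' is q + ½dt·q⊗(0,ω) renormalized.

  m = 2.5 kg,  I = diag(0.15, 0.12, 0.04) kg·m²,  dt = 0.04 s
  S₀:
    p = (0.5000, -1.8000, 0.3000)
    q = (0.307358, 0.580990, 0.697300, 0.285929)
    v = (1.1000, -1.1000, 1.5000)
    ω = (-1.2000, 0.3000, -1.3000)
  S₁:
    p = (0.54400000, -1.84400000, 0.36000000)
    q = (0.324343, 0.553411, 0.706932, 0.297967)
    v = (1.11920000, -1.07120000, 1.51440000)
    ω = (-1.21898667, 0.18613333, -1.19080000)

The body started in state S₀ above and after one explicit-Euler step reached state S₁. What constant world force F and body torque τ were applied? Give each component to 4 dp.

ω₁ − ω₀ = (-0.01898667, -0.11386667, 0.10920000)
applied torque τ = (-0.0400, -0.1700, 0.1200)
velocity change Δv = (0.01920000, 0.02880000, 0.01440000)
applied force F = (1.2000, 1.8000, 0.9000)

F = (1.2000, 1.8000, 0.9000)
τ = (-0.0400, -0.1700, 0.1200)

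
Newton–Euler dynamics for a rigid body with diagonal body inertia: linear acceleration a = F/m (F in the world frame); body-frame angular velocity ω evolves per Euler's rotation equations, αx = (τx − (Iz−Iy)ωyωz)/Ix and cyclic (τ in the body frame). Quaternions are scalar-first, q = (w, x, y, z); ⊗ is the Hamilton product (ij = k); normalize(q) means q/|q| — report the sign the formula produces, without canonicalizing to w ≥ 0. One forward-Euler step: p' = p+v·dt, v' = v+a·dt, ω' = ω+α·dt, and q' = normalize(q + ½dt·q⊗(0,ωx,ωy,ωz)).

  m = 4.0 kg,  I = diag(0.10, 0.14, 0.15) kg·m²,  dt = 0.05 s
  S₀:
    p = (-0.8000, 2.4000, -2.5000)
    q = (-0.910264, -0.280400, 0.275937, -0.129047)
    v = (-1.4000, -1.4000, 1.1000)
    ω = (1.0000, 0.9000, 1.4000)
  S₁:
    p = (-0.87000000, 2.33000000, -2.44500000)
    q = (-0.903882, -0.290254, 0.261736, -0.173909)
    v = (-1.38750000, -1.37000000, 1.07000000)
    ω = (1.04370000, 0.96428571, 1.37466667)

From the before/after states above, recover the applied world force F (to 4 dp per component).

F = (1.0000, 2.4000, -2.4000)

velocity change Δv = (0.01250000, 0.03000000, -0.03000000)
F = m·Δv/dt = (1.0000, 2.4000, -2.4000)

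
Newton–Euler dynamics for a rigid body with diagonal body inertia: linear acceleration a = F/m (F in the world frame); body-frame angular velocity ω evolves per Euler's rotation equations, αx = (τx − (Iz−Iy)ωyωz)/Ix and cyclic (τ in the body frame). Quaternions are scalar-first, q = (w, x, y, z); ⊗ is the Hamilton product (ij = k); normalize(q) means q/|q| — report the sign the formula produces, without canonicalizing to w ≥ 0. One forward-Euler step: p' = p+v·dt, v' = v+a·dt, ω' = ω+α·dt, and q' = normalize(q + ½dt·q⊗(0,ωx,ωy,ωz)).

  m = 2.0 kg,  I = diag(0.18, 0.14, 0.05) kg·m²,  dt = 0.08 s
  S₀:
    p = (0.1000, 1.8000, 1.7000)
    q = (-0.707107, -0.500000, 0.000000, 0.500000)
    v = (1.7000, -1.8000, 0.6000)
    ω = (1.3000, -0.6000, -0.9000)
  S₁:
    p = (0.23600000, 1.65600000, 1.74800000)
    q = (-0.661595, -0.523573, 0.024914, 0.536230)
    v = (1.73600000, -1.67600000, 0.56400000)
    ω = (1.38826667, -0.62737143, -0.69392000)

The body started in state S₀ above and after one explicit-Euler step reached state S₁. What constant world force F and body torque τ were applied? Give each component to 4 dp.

F = (0.9000, 3.1000, -0.9000)
τ = (0.1500, -0.2000, 0.1600)

v₁ − v₀ = (0.03600000, 0.12400000, -0.03600000)
applied force F = (0.9000, 3.1000, -0.9000)
rate change Δω = (0.08826667, -0.02737143, 0.20608000)
applied torque τ = (0.1500, -0.2000, 0.1600)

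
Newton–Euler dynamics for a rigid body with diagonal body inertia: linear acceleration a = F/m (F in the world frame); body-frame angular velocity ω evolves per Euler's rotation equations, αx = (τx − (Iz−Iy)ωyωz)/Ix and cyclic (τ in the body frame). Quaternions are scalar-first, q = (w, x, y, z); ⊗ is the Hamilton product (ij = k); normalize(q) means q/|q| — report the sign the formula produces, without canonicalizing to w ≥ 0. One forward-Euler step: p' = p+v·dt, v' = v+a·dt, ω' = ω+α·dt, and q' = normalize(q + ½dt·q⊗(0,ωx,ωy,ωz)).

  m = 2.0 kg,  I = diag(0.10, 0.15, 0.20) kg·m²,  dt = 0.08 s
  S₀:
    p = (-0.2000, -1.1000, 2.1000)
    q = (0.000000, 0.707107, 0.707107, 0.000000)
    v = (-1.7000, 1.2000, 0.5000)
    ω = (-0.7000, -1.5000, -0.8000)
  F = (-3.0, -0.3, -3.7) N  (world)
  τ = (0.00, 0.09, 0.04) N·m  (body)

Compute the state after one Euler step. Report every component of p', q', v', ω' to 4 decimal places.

gyro term ω×Iω = (0.0600, -0.0560, 0.0525)
(τ − ω×Iω)/I = (-0.6000, 0.9733, -0.0625)
ω + α·dt = (-0.7480, -1.4221, -0.8050)
Hamilton product q⊗(0,ω) = (1.5556354, -0.5656856, 0.5656856, -0.5656856)
q' = normalize(q + ½dt·q⊗(0,ω)) = (0.0621, 0.6826, 0.7278, -0.0226)
new position p' = (-0.3360, -1.0040, 2.1400)
v' = v + a·dt = (-1.8200, 1.1880, 0.3520)

p' = (-0.3360, -1.0040, 2.1400)
q' = (0.0621, 0.6826, 0.7278, -0.0226)
v' = (-1.8200, 1.1880, 0.3520)
ω' = (-0.7480, -1.4221, -0.8050)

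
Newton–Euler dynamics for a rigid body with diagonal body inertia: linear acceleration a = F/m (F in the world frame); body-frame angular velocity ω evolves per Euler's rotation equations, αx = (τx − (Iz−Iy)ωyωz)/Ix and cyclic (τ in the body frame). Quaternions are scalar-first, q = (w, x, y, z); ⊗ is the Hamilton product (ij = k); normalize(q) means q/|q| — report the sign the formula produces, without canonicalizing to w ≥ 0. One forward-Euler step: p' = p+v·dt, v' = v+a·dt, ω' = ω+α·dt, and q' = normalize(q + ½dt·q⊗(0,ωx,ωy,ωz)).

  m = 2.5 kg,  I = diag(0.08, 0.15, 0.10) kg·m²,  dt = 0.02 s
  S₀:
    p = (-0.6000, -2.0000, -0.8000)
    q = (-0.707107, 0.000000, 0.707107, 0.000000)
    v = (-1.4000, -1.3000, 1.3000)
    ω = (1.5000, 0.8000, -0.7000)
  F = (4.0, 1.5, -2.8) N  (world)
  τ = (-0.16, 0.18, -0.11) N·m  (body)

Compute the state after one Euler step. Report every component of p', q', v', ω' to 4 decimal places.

p' = (-0.6280, -2.0260, -0.7740)
q' = (-0.7126, -0.0156, 0.7013, -0.0057)
v' = (-1.3680, -1.2880, 1.2776)
ω' = (1.4530, 0.8212, -0.7388)

p + v·dt = (-0.6280, -2.0260, -0.7740)
new velocity v' = (-1.3680, -1.2880, 1.2776)
α = I⁻¹(τ − ω×Iω) = (-2.3500, 1.0600, -1.9400)
new body rate ω' = (1.4530, 0.8212, -0.7388)
2q̇ = q⊗(0,ω) = (-0.5656856, -1.5556354, -0.5656856, -0.5656856)
q + ½dt·q⊗(0,ω), renormalized = (-0.7126, -0.0156, 0.7013, -0.0057)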